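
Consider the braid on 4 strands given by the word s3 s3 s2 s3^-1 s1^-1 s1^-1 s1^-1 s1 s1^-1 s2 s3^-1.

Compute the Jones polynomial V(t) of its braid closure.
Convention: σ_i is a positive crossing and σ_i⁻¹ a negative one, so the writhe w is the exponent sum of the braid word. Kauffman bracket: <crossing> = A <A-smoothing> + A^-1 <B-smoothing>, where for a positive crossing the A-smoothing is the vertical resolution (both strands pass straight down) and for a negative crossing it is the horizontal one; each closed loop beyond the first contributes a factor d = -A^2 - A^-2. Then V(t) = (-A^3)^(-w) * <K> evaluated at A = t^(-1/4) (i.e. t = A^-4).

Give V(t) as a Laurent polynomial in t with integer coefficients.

The presented braid s3 s3 s2 s3^-1 s1^-1 s1^-1 s1^-1 s1 s1^-1 s2 s3^-1 on 4 strands reduces by inverse Markov moves (closure unchanged at each step):
  Deconjugate: the word is γ·β·γ⁻¹ with γ = s3 (prefix) and γ⁻¹ = s3^-1 (suffix); strip both.
Reduced to β = s3 s2 s3^-1 s1^-1 s1^-1 s1^-1 s1 s1^-1 s2 on 4 strands, 9 crossings.
Compute on β:
First cancel adjacent σ_i σ_i⁻¹ pairs (Reidemeister II — same braid, same closure): s3 s2 s3^-1 s1^-1 s1^-1 s1^-1 s1 s1^-1 s2 → s3 s2 s3^-1 s1^-1 s1^-1 s1^-1 s2.
Braid: s3 s2 s3^-1 s1^-1 s1^-1 s1^-1 s2 on 4 strands, 7 crossings.
Writhe w = (#positive) - (#negative) = 3 - 4 = -1.
Computing the Kauffman bracket via state sum. There are 2^7 = 128 states.
For each crossing: s=0 is the vertical smoothing, s=1 horizontal. Crossing k contributes A^(sign_k * (1 - 2*s_k)); loop factor d = -A^2 - A^-2.
Tabulate the states by total A-exponent and number of loops L (A-exp: L × count):
  A^7: L=4 ×1
  A^5: L=3 ×5, L=5 ×2
  A^3: L=2 ×9, L=4 ×12
  A^1: L=1 ×6, L=3 ×28, L=5 ×1
  A^-1: L=2 ×29, L=4 ×6
  A^-3: L=1 ×9, L=3 ×12
  A^-5: L=2 ×6, L=4 ×1
  A^-7: L=3 ×1
Each group contributes A^e * Σ count * d^(L-1):
Powers of d = -A^2 - A^-2: d^2 = A^4 + 2 + A^-4; d^3 = -A^6 - 3*A^2 - 3*A^-2 - A^-6; d^4 = A^8 + 4*A^4 + 6 + 4*A^-4 + A^-8.
  A^7 * (d^3) = -A^13 - 3*A^9 - 3*A^5 - A
  A^5 * (5*d^2 + 2*d^4) = 2*A^13 + 13*A^9 + 22*A^5 + 13*A + 2*A^-3
  A^3 * (9*d + 12*d^3) = -12*A^9 - 45*A^5 - 45*A - 12*A^-3
  A^1 * (6 + 28*d^2 + d^4) = A^9 + 32*A^5 + 68*A + 32*A^-3 + A^-7
  A^-1 * (29*d + 6*d^3) = -6*A^5 - 47*A - 47*A^-3 - 6*A^-7
  A^-3 * (9 + 12*d^2) = 12*A + 33*A^-3 + 12*A^-7
  A^-5 * (6*d + d^3) = -A - 9*A^-3 - 9*A^-7 - A^-11
  A^-7 * (d^2) = A^-3 + 2*A^-7 + A^-11
Summing the groups: <K> = A^13 - A^9 - A
Normalise by the writhe: (-A^3)^(-w) = (-A^3)^(1) = -A^3, so f(A) = -A^3 * <K> = -A^16 + A^12 + A^4.
Substitute A = t^(-1/4), i.e. A^e → t^(-e/4): V(t) = t^-1 + t^-3 - t^-4

Answer: t^-1 + t^-3 - t^-4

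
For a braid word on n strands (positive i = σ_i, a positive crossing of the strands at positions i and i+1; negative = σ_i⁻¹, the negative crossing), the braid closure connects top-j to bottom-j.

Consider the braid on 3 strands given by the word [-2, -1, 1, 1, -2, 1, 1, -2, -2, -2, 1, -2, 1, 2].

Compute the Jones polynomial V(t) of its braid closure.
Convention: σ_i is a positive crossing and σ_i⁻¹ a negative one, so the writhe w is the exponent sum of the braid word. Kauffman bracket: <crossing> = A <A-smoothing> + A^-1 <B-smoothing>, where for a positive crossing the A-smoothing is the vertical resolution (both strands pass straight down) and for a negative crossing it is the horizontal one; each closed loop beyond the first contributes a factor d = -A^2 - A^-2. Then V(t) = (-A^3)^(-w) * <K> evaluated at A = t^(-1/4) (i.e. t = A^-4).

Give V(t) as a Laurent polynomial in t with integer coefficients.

The presented braid s2^-1 s1^-1 s1 s1 s2^-1 s1 s1 s2^-1 s2^-1 s2^-1 s1 s2^-1 s1 s2 on 3 strands reduces by inverse Markov moves (closure unchanged at each step):
  Deconjugate: the word is γ·β·γ⁻¹ with γ = s2^-1 s1^-1 (prefix) and γ⁻¹ = s1 s2 (suffix); strip both.
Reduced to β = s1 s1 s2^-1 s1 s1 s2^-1 s2^-1 s2^-1 s1 s2^-1 on 3 strands, 10 crossings.
Compute on β:
Braid: s1 s1 s2^-1 s1 s1 s2^-1 s2^-1 s2^-1 s1 s2^-1 on 3 strands, 10 crossings.
Writhe w = (#positive) - (#negative) = 5 - 5 = 0.
Computing the Kauffman bracket via state sum. There are 2^10 = 1024 states.
Smooth each crossing (0=||, 1=⌣⌢); contribution A^(Σ sign_k(1-2s_k)) * d^(L-1).
Tabulate the states by total A-exponent and number of loops L (A-exp: L × count):
  A^10: L=6 ×1
  A^8: L=5 ×10
  A^6: L=4 ×43, L=6 ×2
  A^4: L=3 ×98, L=5 ×22
  A^2: L=2 ×121, L=4 ×83, L=6 ×6
  A^0: L=1 ×73, L=3 ×140, L=5 ×38, L=7 ×1
  A^-2: L=2 ×121, L=4 ×79, L=6 ×10
  A^-4: L=3 ×95, L=5 ×24, L=7 ×1
  A^-6: L=4 ×42, L=6 ×3
  A^-8: L=5 ×10
  A^-10: L=6 ×1
Each group contributes A^e * Σ count * d^(L-1):
Powers of d = -A^2 - A^-2: d^2 = A^4 + 2 + A^-4; d^3 = -A^6 - 3*A^2 - 3*A^-2 - A^-6; d^4 = A^8 + 4*A^4 + 6 + 4*A^-4 + A^-8; d^5 = -A^10 - 5*A^6 - 10*A^2 - 10*A^-2 - 5*A^-6 - A^-10; d^6 = A^12 + 6*A^8 + 15*A^4 + 20 + 15*A^-4 + 6*A^-8 + A^-12.
  A^10 * (d^5) = -A^20 - 5*A^16 - 10*A^12 - 10*A^8 - 5*A^4 - 1
  A^8 * (10*d^4) = 10*A^16 + 40*A^12 + 60*A^8 + 40*A^4 + 10
  A^6 * (43*d^3 + 2*d^5) = -2*A^16 - 53*A^12 - 149*A^8 - 149*A^4 - 53 - 2*A^-4
  A^4 * (98*d^2 + 22*d^4) = 22*A^12 + 186*A^8 + 328*A^4 + 186 + 22*A^-4
  A^2 * (121*d + 83*d^3 + 6*d^5) = -6*A^12 - 113*A^8 - 430*A^4 - 430 - 113*A^-4 - 6*A^-8
  A^0 * (73 + 140*d^2 + 38*d^4 + d^6) = A^12 + 44*A^8 + 307*A^4 + 601 + 307*A^-4 + 44*A^-8 + A^-12
  A^-2 * (121*d + 79*d^3 + 10*d^5) = -10*A^8 - 129*A^4 - 458 - 458*A^-4 - 129*A^-8 - 10*A^-12
  A^-4 * (95*d^2 + 24*d^4 + d^6) = A^8 + 30*A^4 + 206 + 354*A^-4 + 206*A^-8 + 30*A^-12 + A^-16
  A^-6 * (42*d^3 + 3*d^5) = -3*A^4 - 57 - 156*A^-4 - 156*A^-8 - 57*A^-12 - 3*A^-16
  A^-8 * (10*d^4) = 10 + 40*A^-4 + 60*A^-8 + 40*A^-12 + 10*A^-16
  A^-10 * (d^5) = -1 - 5*A^-4 - 10*A^-8 - 10*A^-12 - 5*A^-16 - A^-20
Summing the groups: <K> = -A^20 + 3*A^16 - 6*A^12 + 9*A^8 - 11*A^4 + 13 - 11*A^-4 + 9*A^-8 - 6*A^-12 + 3*A^-16 - A^-20
Normalise by the writhe: (-A^3)^(-w) = (-A^3)^(0) = 1, so f(A) = 1 * <K> = -A^20 + 3*A^16 - 6*A^12 + 9*A^8 - 11*A^4 + 13 - 11*A^-4 + 9*A^-8 - 6*A^-12 + 3*A^-16 - A^-20.
Substitute A = t^(-1/4), i.e. A^e → t^(-e/4): V(t) = -t^5 + 3*t^4 - 6*t^3 + 9*t^2 - 11*t + 13 - 11*t^-1 + 9*t^-2 - 6*t^-3 + 3*t^-4 - t^-5

Answer: -t^5 + 3*t^4 - 6*t^3 + 9*t^2 - 11*t + 13 - 11*t^-1 + 9*t^-2 - 6*t^-3 + 3*t^-4 - t^-5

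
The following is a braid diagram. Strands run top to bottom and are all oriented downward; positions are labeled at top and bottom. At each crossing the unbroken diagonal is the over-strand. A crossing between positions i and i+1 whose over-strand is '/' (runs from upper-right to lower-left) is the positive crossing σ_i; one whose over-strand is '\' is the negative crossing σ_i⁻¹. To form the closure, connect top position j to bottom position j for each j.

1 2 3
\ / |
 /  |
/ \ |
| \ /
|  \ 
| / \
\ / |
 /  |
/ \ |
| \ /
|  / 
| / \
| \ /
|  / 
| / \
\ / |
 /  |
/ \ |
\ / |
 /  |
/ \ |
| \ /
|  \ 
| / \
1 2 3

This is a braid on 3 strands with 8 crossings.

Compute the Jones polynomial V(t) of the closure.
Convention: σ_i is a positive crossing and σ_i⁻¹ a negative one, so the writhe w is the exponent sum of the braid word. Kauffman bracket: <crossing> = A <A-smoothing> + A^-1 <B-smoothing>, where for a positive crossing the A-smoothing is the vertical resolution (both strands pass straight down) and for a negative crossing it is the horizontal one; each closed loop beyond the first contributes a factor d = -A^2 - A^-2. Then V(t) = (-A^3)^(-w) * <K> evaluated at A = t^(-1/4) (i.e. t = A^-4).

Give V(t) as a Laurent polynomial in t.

Reading the diagram top to bottom ('/'-over between positions i,i+1 = s_i, '\'-over = s_i^-1): braid word = s1 s2^-1 s1 s2 s2 s1 s1 s2^-1.
Braid: s1 s2^-1 s1 s2 s2 s1 s1 s2^-1 on 3 strands, 8 crossings.
Writhe w = (#positive) - (#negative) = 6 - 2 = 4.
State-sum expansion of <K>. There are 2^8 = 256 states.
For each crossing: s=0 is the vertical smoothing, s=1 horizontal. Crossing k contributes A^(sign_k * (1 - 2*s_k)); loop factor d = -A^2 - A^-2.
Tabulate the states by total A-exponent and number of loops L (A-exp: L × count):
  A^8: L=3 ×1
  A^6: L=2 ×6, L=4 ×2
  A^4: L=1 ×11, L=3 ×16, L=5 ×1
  A^2: L=2 ×47, L=4 ×9
  A^0: L=1 ×26, L=3 ×43, L=5 ×1
  A^-2: L=2 ×41, L=4 ×15
  A^-4: L=3 ×26, L=5 ×2
  A^-6: L=4 ×8
  A^-8: L=5 ×1
Each group contributes A^e * Σ count * d^(L-1):
Powers of d = -A^2 - A^-2: d^2 = A^4 + 2 + A^-4; d^3 = -A^6 - 3*A^2 - 3*A^-2 - A^-6; d^4 = A^8 + 4*A^4 + 6 + 4*A^-4 + A^-8.
  A^8 * (d^2) = A^12 + 2*A^8 + A^4
  A^6 * (6*d + 2*d^3) = -2*A^12 - 12*A^8 - 12*A^4 - 2
  A^4 * (11 + 16*d^2 + d^4) = A^12 + 20*A^8 + 49*A^4 + 20 + A^-4
  A^2 * (47*d + 9*d^3) = -9*A^8 - 74*A^4 - 74 - 9*A^-4
  A^0 * (26 + 43*d^2 + d^4) = A^8 + 47*A^4 + 118 + 47*A^-4 + A^-8
  A^-2 * (41*d + 15*d^3) = -15*A^4 - 86 - 86*A^-4 - 15*A^-8
  A^-4 * (26*d^2 + 2*d^4) = 2*A^4 + 34 + 64*A^-4 + 34*A^-8 + 2*A^-12
  A^-6 * (8*d^3) = -8 - 24*A^-4 - 24*A^-8 - 8*A^-12
  A^-8 * (d^4) = 1 + 4*A^-4 + 6*A^-8 + 4*A^-12 + A^-16
Summing the groups: <K> = 2*A^8 - 2*A^4 + 3 - 3*A^-4 + 2*A^-8 - 2*A^-12 + A^-16
Normalise by the writhe: (-A^3)^(-w) = (-A^3)^(-4) = A^-12, so f(A) = A^-12 * <K> = 2*A^-4 - 2*A^-8 + 3*A^-12 - 3*A^-16 + 2*A^-20 - 2*A^-24 + A^-28.
Substitute A = t^(-1/4), i.e. A^e → t^(-e/4): V(t) = t^7 - 2*t^6 + 2*t^5 - 3*t^4 + 3*t^3 - 2*t^2 + 2*t

Answer: t^7 - 2*t^6 + 2*t^5 - 3*t^4 + 3*t^3 - 2*t^2 + 2*t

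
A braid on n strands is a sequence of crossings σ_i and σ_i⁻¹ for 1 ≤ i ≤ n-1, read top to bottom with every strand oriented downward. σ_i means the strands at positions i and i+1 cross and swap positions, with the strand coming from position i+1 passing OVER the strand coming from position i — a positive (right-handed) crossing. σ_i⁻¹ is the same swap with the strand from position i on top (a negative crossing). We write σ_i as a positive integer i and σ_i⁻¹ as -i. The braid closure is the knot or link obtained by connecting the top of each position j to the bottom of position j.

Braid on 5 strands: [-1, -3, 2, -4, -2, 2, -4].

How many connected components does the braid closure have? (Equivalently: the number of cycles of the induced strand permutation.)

Track the strand permutation on 5 strands, starting from identity.
  step 1: s1^-1 swaps positions 1,2 -> [2 1 3 4 5]
  step 2: s3^-1 swaps positions 3,4 -> [2 1 4 3 5]
  step 3: s2 swaps positions 2,3 -> [2 4 1 3 5]
  step 4: s4^-1 swaps positions 4,5 -> [2 4 1 5 3]
  step 5: s2^-1 swaps positions 2,3 -> [2 1 4 5 3]
  step 6: s2 swaps positions 2,3 -> [2 4 1 5 3]
  step 7: s4^-1 swaps positions 4,5 -> [2 4 1 3 5]
Final permutation (position -> original strand): [2 4 1 3 5]
Closure components = cycle count of this permutation = 2.

Answer: 2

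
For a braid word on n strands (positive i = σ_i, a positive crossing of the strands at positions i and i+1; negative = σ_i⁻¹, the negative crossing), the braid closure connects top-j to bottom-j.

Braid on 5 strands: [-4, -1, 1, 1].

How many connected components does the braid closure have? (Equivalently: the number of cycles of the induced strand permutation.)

Track the strand permutation on 5 strands, starting from identity.
  step 1: s4^-1 swaps positions 4,5 -> [1 2 3 5 4]
  step 2: s1^-1 swaps positions 1,2 -> [2 1 3 5 4]
  step 3: s1 swaps positions 1,2 -> [1 2 3 5 4]
  step 4: s1 swaps positions 1,2 -> [2 1 3 5 4]
Final permutation (position -> original strand): [2 1 3 5 4]
Closure components = cycle count of this permutation = 3.

Answer: 3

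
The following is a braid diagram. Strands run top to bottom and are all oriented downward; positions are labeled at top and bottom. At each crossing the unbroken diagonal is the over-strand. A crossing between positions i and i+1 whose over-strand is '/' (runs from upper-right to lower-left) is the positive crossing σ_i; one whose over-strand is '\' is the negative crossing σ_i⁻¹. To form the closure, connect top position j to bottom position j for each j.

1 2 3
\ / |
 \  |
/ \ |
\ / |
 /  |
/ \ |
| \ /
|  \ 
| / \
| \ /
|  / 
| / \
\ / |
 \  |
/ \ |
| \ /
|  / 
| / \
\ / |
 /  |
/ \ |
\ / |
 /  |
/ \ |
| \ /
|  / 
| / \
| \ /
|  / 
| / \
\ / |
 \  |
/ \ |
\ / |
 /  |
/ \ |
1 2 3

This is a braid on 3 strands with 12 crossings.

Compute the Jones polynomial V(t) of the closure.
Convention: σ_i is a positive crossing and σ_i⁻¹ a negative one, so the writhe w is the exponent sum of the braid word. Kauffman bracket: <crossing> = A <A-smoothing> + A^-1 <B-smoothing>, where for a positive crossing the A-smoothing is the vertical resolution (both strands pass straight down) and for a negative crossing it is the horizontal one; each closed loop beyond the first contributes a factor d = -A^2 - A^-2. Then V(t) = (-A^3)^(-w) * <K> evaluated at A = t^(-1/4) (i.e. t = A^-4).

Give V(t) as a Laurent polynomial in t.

Reading the diagram top to bottom ('/'-over between positions i,i+1 = s_i, '\'-over = s_i^-1): braid word = s1^-1 s1 s2^-1 s2 s1^-1 s2 s1 s1 s2 s2 s1^-1 s1.
The presented braid s1^-1 s1 s2^-1 s2 s1^-1 s2 s1 s1 s2 s2 s1^-1 s1 on 3 strands reduces by inverse Markov moves (closure unchanged at each step):
  Deconjugate: the word is γ·β·γ⁻¹ with γ = s1^-1 (prefix) and γ⁻¹ = s1 (suffix); strip both.
  Deconjugate: the word is γ·β·γ⁻¹ with γ = s1 s2^-1 (prefix) and γ⁻¹ = s2 s1^-1 (suffix); strip both.
Reduced to β = s2 s1^-1 s2 s1 s1 s2 on 3 strands, 6 crossings.
Compute on β:
Braid: s2 s1^-1 s2 s1 s1 s2 on 3 strands, 6 crossings.
Writhe w = (#positive) - (#negative) = 5 - 1 = 4.
Enumerate smoothing states for the bracket polynomial. There are 2^6 = 64 states.
Each crossing splits two ways (0=vertical, 1=horizontal). The state's weight is A^(#A-smoothings - #B-smoothings) * d^(loops - 1).
Tabulate the states by total A-exponent and number of loops L (A-exp: L × count):
  A^6: L=2 ×1
  A^4: L=1 ×3, L=3 ×3
  A^2: L=2 ×14, L=4 ×1
  A^0: L=1 ×10, L=3 ×10
  A^-2: L=2 ×13, L=4 ×2
  A^-4: L=3 ×6
  A^-6: L=4 ×1
Each group contributes A^e * Σ count * d^(L-1):
Powers of d = -A^2 - A^-2: d^2 = A^4 + 2 + A^-4; d^3 = -A^6 - 3*A^2 - 3*A^-2 - A^-6.
  A^6 * (d) = -A^8 - A^4
  A^4 * (3 + 3*d^2) = 3*A^8 + 9*A^4 + 3
  A^2 * (14*d + d^3) = -A^8 - 17*A^4 - 17 - A^-4
  A^0 * (10 + 10*d^2) = 10*A^4 + 30 + 10*A^-4
  A^-2 * (13*d + 2*d^3) = -2*A^4 - 19 - 19*A^-4 - 2*A^-8
  A^-4 * (6*d^2) = 6 + 12*A^-4 + 6*A^-8
  A^-6 * (d^3) = -1 - 3*A^-4 - 3*A^-8 - A^-12
Summing the groups: <K> = A^8 - A^4 + 2 - A^-4 + A^-8 - A^-12
Normalise by the writhe: (-A^3)^(-w) = (-A^3)^(-4) = A^-12, so f(A) = A^-12 * <K> = A^-4 - A^-8 + 2*A^-12 - A^-16 + A^-20 - A^-24.
Substitute A = t^(-1/4), i.e. A^e → t^(-e/4): V(t) = -t^6 + t^5 - t^4 + 2*t^3 - t^2 + t

Answer: -t^6 + t^5 - t^4 + 2*t^3 - t^2 + t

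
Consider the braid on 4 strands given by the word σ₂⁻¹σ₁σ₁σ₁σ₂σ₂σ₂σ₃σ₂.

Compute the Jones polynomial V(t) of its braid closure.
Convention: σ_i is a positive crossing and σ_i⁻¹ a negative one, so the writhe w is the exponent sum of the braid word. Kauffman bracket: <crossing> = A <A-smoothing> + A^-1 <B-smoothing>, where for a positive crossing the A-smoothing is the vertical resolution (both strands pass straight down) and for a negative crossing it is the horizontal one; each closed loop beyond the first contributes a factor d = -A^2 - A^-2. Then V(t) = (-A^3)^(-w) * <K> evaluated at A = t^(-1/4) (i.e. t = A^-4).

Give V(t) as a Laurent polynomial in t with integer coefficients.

The presented braid s2^-1 s1 s1 s1 s2 s2 s2 s3 s2 on 4 strands reduces by inverse Markov moves (closure unchanged at each step):
  Deconjugate: the word is γ·β·γ⁻¹ with γ = s2^-1 (prefix) and γ⁻¹ = s2 (suffix); strip both.
  Destabilize: the word has the form β·s3 where s3 occurs only as the final letter (β ∈ B_3); drop it and the last strand → 3 strands.
Reduced to β = s1 s1 s1 s2 s2 s2 on 3 strands, 6 crossings.
Compute on β:
Braid: s1 s1 s1 s2 s2 s2 on 3 strands, 6 crossings.
Writhe w = (#positive) - (#negative) = 6 - 0 = 6.
State-sum expansion of <K>. There are 2^6 = 64 states.
Smooth each crossing (0=||, 1=⌣⌢); contribution A^(Σ sign_k(1-2s_k)) * d^(L-1).
Tabulate the states by total A-exponent and number of loops L (A-exp: L × count):
  A^6: L=3 ×1
  A^4: L=2 ×6
  A^2: L=1 ×9, L=3 ×6
  A^0: L=2 ×18, L=4 ×2
  A^-2: L=3 ×15
  A^-4: L=4 ×6
  A^-6: L=5 ×1
Each group contributes A^e * Σ count * d^(L-1):
Powers of d = -A^2 - A^-2: d^2 = A^4 + 2 + A^-4; d^3 = -A^6 - 3*A^2 - 3*A^-2 - A^-6; d^4 = A^8 + 4*A^4 + 6 + 4*A^-4 + A^-8.
  A^6 * (d^2) = A^10 + 2*A^6 + A^2
  A^4 * (6*d) = -6*A^6 - 6*A^2
  A^2 * (9 + 6*d^2) = 6*A^6 + 21*A^2 + 6*A^-2
  A^0 * (18*d + 2*d^3) = -2*A^6 - 24*A^2 - 24*A^-2 - 2*A^-6
  A^-2 * (15*d^2) = 15*A^2 + 30*A^-2 + 15*A^-6
  A^-4 * (6*d^3) = -6*A^2 - 18*A^-2 - 18*A^-6 - 6*A^-10
  A^-6 * (d^4) = A^2 + 4*A^-2 + 6*A^-6 + 4*A^-10 + A^-14
Summing the groups: <K> = A^10 + 2*A^2 - 2*A^-2 + A^-6 - 2*A^-10 + A^-14
Normalise by the writhe: (-A^3)^(-w) = (-A^3)^(-6) = A^-18, so f(A) = A^-18 * <K> = A^-8 + 2*A^-16 - 2*A^-20 + A^-24 - 2*A^-28 + A^-32.
Substitute A = t^(-1/4), i.e. A^e → t^(-e/4): V(t) = t^8 - 2*t^7 + t^6 - 2*t^5 + 2*t^4 + t^2

Answer: t^8 - 2*t^7 + t^6 - 2*t^5 + 2*t^4 + t^2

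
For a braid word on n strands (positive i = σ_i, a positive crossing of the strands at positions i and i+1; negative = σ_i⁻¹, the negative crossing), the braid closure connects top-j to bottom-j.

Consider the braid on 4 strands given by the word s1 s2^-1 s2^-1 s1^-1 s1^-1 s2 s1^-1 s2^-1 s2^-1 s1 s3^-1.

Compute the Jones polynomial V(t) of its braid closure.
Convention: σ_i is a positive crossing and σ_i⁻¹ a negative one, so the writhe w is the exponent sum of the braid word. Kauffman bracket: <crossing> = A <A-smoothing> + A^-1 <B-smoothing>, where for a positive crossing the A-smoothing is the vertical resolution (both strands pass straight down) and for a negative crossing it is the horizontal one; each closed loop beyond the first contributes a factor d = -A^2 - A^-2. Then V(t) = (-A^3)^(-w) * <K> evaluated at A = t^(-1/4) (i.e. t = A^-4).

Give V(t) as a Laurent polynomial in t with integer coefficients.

The presented braid s1 s2^-1 s2^-1 s1^-1 s1^-1 s2 s1^-1 s2^-1 s2^-1 s1 s3^-1 on 4 strands reduces by inverse Markov moves (closure unchanged at each step):
  Destabilize: the word has the form β·s3^-1 where s3^-1 occurs only as the final letter (β ∈ B_3); drop it and the last strand → 3 strands.
Reduced to β = s1 s2^-1 s2^-1 s1^-1 s1^-1 s2 s1^-1 s2^-1 s2^-1 s1 on 3 strands, 10 crossings.
Compute on β:
Braid: s1 s2^-1 s2^-1 s1^-1 s1^-1 s2 s1^-1 s2^-1 s2^-1 s1 on 3 strands, 10 crossings.
Writhe w = (#positive) - (#negative) = 3 - 7 = -4.
State-sum expansion of <K>. There are 2^10 = 1024 states.
Smooth each crossing (0=||, 1=⌣⌢); contribution A^(Σ sign_k(1-2s_k)) * d^(L-1).
Tabulate the states by total A-exponent and number of loops L (A-exp: L × count):
  A^10: L=6 ×1
  A^8: L=5 ×10
  A^6: L=4 ×43, L=6 ×2
  A^4: L=3 ×98, L=5 ×22
  A^2: L=2 ×118, L=4 ×88, L=6 ×4
  A^0: L=1 ×60, L=3 ×162, L=5 ×30
  A^-2: L=2 ×128, L=4 ×79, L=6 ×3
  A^-4: L=1 ×23, L=3 ×84, L=5 ×13
  A^-6: L=2 ×27, L=4 ×18
  A^-8: L=1 ×2, L=3 ×8
  A^-10: L=2 ×1
Each group contributes A^e * Σ count * d^(L-1):
Powers of d = -A^2 - A^-2: d^2 = A^4 + 2 + A^-4; d^3 = -A^6 - 3*A^2 - 3*A^-2 - A^-6; d^4 = A^8 + 4*A^4 + 6 + 4*A^-4 + A^-8; d^5 = -A^10 - 5*A^6 - 10*A^2 - 10*A^-2 - 5*A^-6 - A^-10.
  A^10 * (d^5) = -A^20 - 5*A^16 - 10*A^12 - 10*A^8 - 5*A^4 - 1
  A^8 * (10*d^4) = 10*A^16 + 40*A^12 + 60*A^8 + 40*A^4 + 10
  A^6 * (43*d^3 + 2*d^5) = -2*A^16 - 53*A^12 - 149*A^8 - 149*A^4 - 53 - 2*A^-4
  A^4 * (98*d^2 + 22*d^4) = 22*A^12 + 186*A^8 + 328*A^4 + 186 + 22*A^-4
  A^2 * (118*d + 88*d^3 + 4*d^5) = -4*A^12 - 108*A^8 - 422*A^4 - 422 - 108*A^-4 - 4*A^-8
  A^0 * (60 + 162*d^2 + 30*d^4) = 30*A^8 + 282*A^4 + 564 + 282*A^-4 + 30*A^-8
  A^-2 * (128*d + 79*d^3 + 3*d^5) = -3*A^8 - 94*A^4 - 395 - 395*A^-4 - 94*A^-8 - 3*A^-12
  A^-4 * (23 + 84*d^2 + 13*d^4) = 13*A^4 + 136 + 269*A^-4 + 136*A^-8 + 13*A^-12
  A^-6 * (27*d + 18*d^3) = -18 - 81*A^-4 - 81*A^-8 - 18*A^-12
  A^-8 * (2 + 8*d^2) = 8*A^-4 + 18*A^-8 + 8*A^-12
  A^-10 * (d) = -A^-8 - A^-12
Summing the groups: <K> = -A^20 + 3*A^16 - 5*A^12 + 6*A^8 - 7*A^4 + 7 - 5*A^-4 + 4*A^-8 - A^-12
Normalise by the writhe: (-A^3)^(-w) = (-A^3)^(4) = A^12, so f(A) = A^12 * <K> = -A^32 + 3*A^28 - 5*A^24 + 6*A^20 - 7*A^16 + 7*A^12 - 5*A^8 + 4*A^4 - 1.
Substitute A = t^(-1/4), i.e. A^e → t^(-e/4): V(t) = -1 + 4*t^-1 - 5*t^-2 + 7*t^-3 - 7*t^-4 + 6*t^-5 - 5*t^-6 + 3*t^-7 - t^-8

Answer: -1 + 4*t^-1 - 5*t^-2 + 7*t^-3 - 7*t^-4 + 6*t^-5 - 5*t^-6 + 3*t^-7 - t^-8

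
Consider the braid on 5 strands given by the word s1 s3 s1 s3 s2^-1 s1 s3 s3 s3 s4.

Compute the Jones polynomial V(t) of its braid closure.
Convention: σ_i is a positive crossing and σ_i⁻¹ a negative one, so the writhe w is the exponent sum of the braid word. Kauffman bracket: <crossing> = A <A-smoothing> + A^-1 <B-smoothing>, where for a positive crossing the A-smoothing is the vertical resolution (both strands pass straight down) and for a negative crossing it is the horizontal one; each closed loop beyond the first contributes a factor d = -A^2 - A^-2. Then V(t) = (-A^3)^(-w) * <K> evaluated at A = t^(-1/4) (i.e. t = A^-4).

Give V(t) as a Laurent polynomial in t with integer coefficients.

t^11 - 2*t^10 + 2*t^9 - 3*t^8 + 2*t^7 - 2*t^6 + 2*t^5 + t^3

Derivation:
The presented braid s1 s3 s1 s3 s2^-1 s1 s3 s3 s3 s4 on 5 strands reduces by inverse Markov moves (closure unchanged at each step):
  Destabilize: the word has the form β·s4 where s4 occurs only as the final letter (β ∈ B_4); drop it and the last strand → 4 strands.
Reduced to β = s1 s3 s1 s3 s2^-1 s1 s3 s3 s3 on 4 strands, 9 crossings.
Compute on β:
Braid: s1 s3 s1 s3 s2^-1 s1 s3 s3 s3 on 4 strands, 9 crossings.
Writhe w = (#positive) - (#negative) = 8 - 1 = 7.
Enumerate smoothing states for the bracket polynomial. There are 2^9 = 512 states.
For each crossing: s=0 is the vertical smoothing, s=1 horizontal. Crossing k contributes A^(sign_k * (1 - 2*s_k)); loop factor d = -A^2 - A^-2.
Tabulate the states by total A-exponent and number of loops L (A-exp: L × count):
  A^9: L=3 ×1
  A^7: L=2 ×8, L=4 ×1
  A^5: L=1 ×15, L=3 ×21
  A^3: L=2 ×60, L=4 ×24
  A^1: L=3 ×110, L=5 ×16
  A^-1: L=4 ×120, L=6 ×6
  A^-3: L=5 ×83, L=7 ×1
  A^-5: L=6 ×36
  A^-7: L=7 ×9
  A^-9: L=8 ×1
Each group contributes A^e * Σ count * d^(L-1):
Powers of d = -A^2 - A^-2: d^2 = A^4 + 2 + A^-4; d^3 = -A^6 - 3*A^2 - 3*A^-2 - A^-6; d^4 = A^8 + 4*A^4 + 6 + 4*A^-4 + A^-8; d^5 = -A^10 - 5*A^6 - 10*A^2 - 10*A^-2 - 5*A^-6 - A^-10; d^6 = A^12 + 6*A^8 + 15*A^4 + 20 + 15*A^-4 + 6*A^-8 + A^-12; d^7 = -A^14 - 7*A^10 - 21*A^6 - 35*A^2 - 35*A^-2 - 21*A^-6 - 7*A^-10 - A^-14.
  A^9 * (d^2) = A^13 + 2*A^9 + A^5
  A^7 * (8*d + d^3) = -A^13 - 11*A^9 - 11*A^5 - A
  A^5 * (15 + 21*d^2) = 21*A^9 + 57*A^5 + 21*A
  A^3 * (60*d + 24*d^3) = -24*A^9 - 132*A^5 - 132*A - 24*A^-3
  A^1 * (110*d^2 + 16*d^4) = 16*A^9 + 174*A^5 + 316*A + 174*A^-3 + 16*A^-7
  A^-1 * (120*d^3 + 6*d^5) = -6*A^9 - 150*A^5 - 420*A - 420*A^-3 - 150*A^-7 - 6*A^-11
  A^-3 * (83*d^4 + d^6) = A^9 + 89*A^5 + 347*A + 518*A^-3 + 347*A^-7 + 89*A^-11 + A^-15
  A^-5 * (36*d^5) = -36*A^5 - 180*A - 360*A^-3 - 360*A^-7 - 180*A^-11 - 36*A^-15
  A^-7 * (9*d^6) = 9*A^5 + 54*A + 135*A^-3 + 180*A^-7 + 135*A^-11 + 54*A^-15 + 9*A^-19
  A^-9 * (d^7) = -A^5 - 7*A - 21*A^-3 - 35*A^-7 - 35*A^-11 - 21*A^-15 - 7*A^-19 - A^-23
Summing the groups: <K> = -A^9 - 2*A + 2*A^-3 - 2*A^-7 + 3*A^-11 - 2*A^-15 + 2*A^-19 - A^-23
Normalise by the writhe: (-A^3)^(-w) = (-A^3)^(-7) = -A^-21, so f(A) = -A^-21 * <K> = A^-12 + 2*A^-20 - 2*A^-24 + 2*A^-28 - 3*A^-32 + 2*A^-36 - 2*A^-40 + A^-44.
Substitute A = t^(-1/4), i.e. A^e → t^(-e/4): V(t) = t^11 - 2*t^10 + 2*t^9 - 3*t^8 + 2*t^7 - 2*t^6 + 2*t^5 + t^3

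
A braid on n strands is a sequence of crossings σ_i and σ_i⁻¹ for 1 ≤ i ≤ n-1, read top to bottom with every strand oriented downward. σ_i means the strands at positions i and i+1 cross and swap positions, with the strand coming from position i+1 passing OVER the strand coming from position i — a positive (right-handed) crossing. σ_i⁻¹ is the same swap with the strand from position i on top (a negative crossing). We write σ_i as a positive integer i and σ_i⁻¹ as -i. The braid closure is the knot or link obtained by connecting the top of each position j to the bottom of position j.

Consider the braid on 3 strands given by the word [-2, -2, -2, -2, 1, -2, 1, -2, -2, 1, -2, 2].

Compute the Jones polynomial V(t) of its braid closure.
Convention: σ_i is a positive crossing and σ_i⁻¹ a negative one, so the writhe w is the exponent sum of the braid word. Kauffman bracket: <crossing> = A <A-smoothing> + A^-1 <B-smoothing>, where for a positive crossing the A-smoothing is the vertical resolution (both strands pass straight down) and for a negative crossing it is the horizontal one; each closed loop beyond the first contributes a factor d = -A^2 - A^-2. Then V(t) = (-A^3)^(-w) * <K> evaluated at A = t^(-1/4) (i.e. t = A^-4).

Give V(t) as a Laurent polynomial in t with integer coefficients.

The presented braid s2^-1 s2^-1 s2^-1 s2^-1 s1 s2^-1 s1 s2^-1 s2^-1 s1 s2^-1 s2 on 3 strands reduces by inverse Markov moves (closure unchanged at each step):
  Deconjugate: the word is γ·β·γ⁻¹ with γ = s2^-1 (prefix) and γ⁻¹ = s2 (suffix); strip both.
Reduced to β = s2^-1 s2^-1 s2^-1 s1 s2^-1 s1 s2^-1 s2^-1 s1 s2^-1 on 3 strands, 10 crossings.
Compute on β:
Braid: s2^-1 s2^-1 s2^-1 s1 s2^-1 s1 s2^-1 s2^-1 s1 s2^-1 on 3 strands, 10 crossings.
Writhe w = (#positive) - (#negative) = 3 - 7 = -4.
Enumerate smoothing states for the bracket polynomial. There are 2^10 = 1024 states.
Each crossing splits two ways (0=vertical, 1=horizontal). The state's weight is A^(#A-smoothings - #B-smoothings) * d^(loops - 1).
Tabulate the states by total A-exponent and number of loops L (A-exp: L × count):
  A^10: L=8 ×1
  A^8: L=7 ×10
  A^6: L=6 ×45
  A^4: L=5 ×119, L=7 ×1
  A^2: L=4 ×202, L=6 ×8
  A^0: L=3 ×224, L=5 ×28
  A^-2: L=2 ×156, L=4 ×53, L=6 ×1
  A^-4: L=1 ×57, L=3 ×59, L=5 ×4
  A^-6: L=2 ×38, L=4 ×7
  A^-8: L=3 ×10
  A^-10: L=4 ×1
Each group contributes A^e * Σ count * d^(L-1):
Powers of d = -A^2 - A^-2: d^2 = A^4 + 2 + A^-4; d^3 = -A^6 - 3*A^2 - 3*A^-2 - A^-6; d^4 = A^8 + 4*A^4 + 6 + 4*A^-4 + A^-8; d^5 = -A^10 - 5*A^6 - 10*A^2 - 10*A^-2 - 5*A^-6 - A^-10; d^6 = A^12 + 6*A^8 + 15*A^4 + 20 + 15*A^-4 + 6*A^-8 + A^-12; d^7 = -A^14 - 7*A^10 - 21*A^6 - 35*A^2 - 35*A^-2 - 21*A^-6 - 7*A^-10 - A^-14.
  A^10 * (d^7) = -A^24 - 7*A^20 - 21*A^16 - 35*A^12 - 35*A^8 - 21*A^4 - 7 - A^-4
  A^8 * (10*d^6) = 10*A^20 + 60*A^16 + 150*A^12 + 200*A^8 + 150*A^4 + 60 + 10*A^-4
  A^6 * (45*d^5) = -45*A^16 - 225*A^12 - 450*A^8 - 450*A^4 - 225 - 45*A^-4
  A^4 * (119*d^4 + d^6) = A^16 + 125*A^12 + 491*A^8 + 734*A^4 + 491 + 125*A^-4 + A^-8
  A^2 * (202*d^3 + 8*d^5) = -8*A^12 - 242*A^8 - 686*A^4 - 686 - 242*A^-4 - 8*A^-8
  A^0 * (224*d^2 + 28*d^4) = 28*A^8 + 336*A^4 + 616 + 336*A^-4 + 28*A^-8
  A^-2 * (156*d + 53*d^3 + d^5) = -A^8 - 58*A^4 - 325 - 325*A^-4 - 58*A^-8 - A^-12
  A^-4 * (57 + 59*d^2 + 4*d^4) = 4*A^4 + 75 + 199*A^-4 + 75*A^-8 + 4*A^-12
  A^-6 * (38*d + 7*d^3) = -7 - 59*A^-4 - 59*A^-8 - 7*A^-12
  A^-8 * (10*d^2) = 10*A^-4 + 20*A^-8 + 10*A^-12
  A^-10 * (d^3) = -A^-4 - 3*A^-8 - 3*A^-12 - A^-16
Summing the groups: <K> = -A^24 + 3*A^20 - 5*A^16 + 7*A^12 - 9*A^8 + 9*A^4 - 8 + 7*A^-4 - 4*A^-8 + 3*A^-12 - A^-16
Normalise by the writhe: (-A^3)^(-w) = (-A^3)^(4) = A^12, so f(A) = A^12 * <K> = -A^36 + 3*A^32 - 5*A^28 + 7*A^24 - 9*A^20 + 9*A^16 - 8*A^12 + 7*A^8 - 4*A^4 + 3 - A^-4.
Substitute A = t^(-1/4), i.e. A^e → t^(-e/4): V(t) = -t + 3 - 4*t^-1 + 7*t^-2 - 8*t^-3 + 9*t^-4 - 9*t^-5 + 7*t^-6 - 5*t^-7 + 3*t^-8 - t^-9

Answer: -t + 3 - 4*t^-1 + 7*t^-2 - 8*t^-3 + 9*t^-4 - 9*t^-5 + 7*t^-6 - 5*t^-7 + 3*t^-8 - t^-9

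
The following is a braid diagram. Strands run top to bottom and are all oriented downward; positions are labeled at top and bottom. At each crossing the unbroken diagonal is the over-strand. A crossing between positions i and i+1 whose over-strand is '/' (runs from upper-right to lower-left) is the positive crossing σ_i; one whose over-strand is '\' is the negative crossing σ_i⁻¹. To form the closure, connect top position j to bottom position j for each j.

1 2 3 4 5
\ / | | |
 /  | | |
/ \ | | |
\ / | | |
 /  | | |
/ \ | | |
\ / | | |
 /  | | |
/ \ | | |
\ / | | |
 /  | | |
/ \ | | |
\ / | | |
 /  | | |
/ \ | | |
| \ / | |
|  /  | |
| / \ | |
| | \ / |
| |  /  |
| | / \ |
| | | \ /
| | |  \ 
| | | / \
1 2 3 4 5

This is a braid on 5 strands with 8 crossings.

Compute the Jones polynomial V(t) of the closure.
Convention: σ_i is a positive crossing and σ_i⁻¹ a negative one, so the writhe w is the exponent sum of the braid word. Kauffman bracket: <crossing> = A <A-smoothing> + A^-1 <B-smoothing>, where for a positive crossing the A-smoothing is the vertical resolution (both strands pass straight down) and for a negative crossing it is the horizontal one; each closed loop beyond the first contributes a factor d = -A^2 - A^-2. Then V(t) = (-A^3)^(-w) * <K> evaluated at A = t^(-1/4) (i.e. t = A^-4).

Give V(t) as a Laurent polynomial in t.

-t^7 + t^6 - t^5 + t^4 + t^2

Derivation:
Reading the diagram top to bottom ('/'-over between positions i,i+1 = s_i, '\'-over = s_i^-1): braid word = s1 s1 s1 s1 s1 s2 s3 s4^-1.
The presented braid s1 s1 s1 s1 s1 s2 s3 s4^-1 on 5 strands reduces by inverse Markov moves (closure unchanged at each step):
  Destabilize: the word has the form β·s4^-1 where s4^-1 occurs only as the final letter (β ∈ B_4); drop it and the last strand → 4 strands.
  Destabilize: the word has the form β·s3 where s3 occurs only as the final letter (β ∈ B_3); drop it and the last strand → 3 strands.
  Destabilize: the word has the form β·s2 where s2 occurs only as the final letter (β ∈ B_2); drop it and the last strand → 2 strands.
Reduced to β = s1 s1 s1 s1 s1 on 2 strands, 5 crossings.
Compute on β:
Braid: s1 s1 s1 s1 s1 on 2 strands, 5 crossings.
Writhe w = (#positive) - (#negative) = 5 - 0 = 5.
Computing the Kauffman bracket via state sum. There are 2^5 = 32 states.
For each crossing: s=0 is the vertical smoothing, s=1 horizontal. Crossing k contributes A^(sign_k * (1 - 2*s_k)); loop factor d = -A^2 - A^-2.
  state 00000: A-exp=+5, loops=2, term = A^5 * d^1
  state 00001: A-exp=+3, loops=1, term = A^3 * d^0
  state 00010: A-exp=+3, loops=1, term = A^3 * d^0
  state 00011: A-exp=+1, loops=2, term = A^1 * d^1
  state 00100: A-exp=+3, loops=1, term = A^3 * d^0
  state 00101: A-exp=+1, loops=2, term = A^1 * d^1
  state 00110: A-exp=+1, loops=2, term = A^1 * d^1
  state 00111: A-exp=-1, loops=3, term = A^-1 * d^2
  state 01000: A-exp=+3, loops=1, term = A^3 * d^0
  state 01001: A-exp=+1, loops=2, term = A^1 * d^1
  state 01010: A-exp=+1, loops=2, term = A^1 * d^1
  state 01011: A-exp=-1, loops=3, term = A^-1 * d^2
  state 01100: A-exp=+1, loops=2, term = A^1 * d^1
  state 01101: A-exp=-1, loops=3, term = A^-1 * d^2
  state 01110: A-exp=-1, loops=3, term = A^-1 * d^2
  state 01111: A-exp=-3, loops=4, term = A^-3 * d^3
  state 10000: A-exp=+3, loops=1, term = A^3 * d^0
  state 10001: A-exp=+1, loops=2, term = A^1 * d^1
  state 10010: A-exp=+1, loops=2, term = A^1 * d^1
  state 10011: A-exp=-1, loops=3, term = A^-1 * d^2
  state 10100: A-exp=+1, loops=2, term = A^1 * d^1
  state 10101: A-exp=-1, loops=3, term = A^-1 * d^2
  state 10110: A-exp=-1, loops=3, term = A^-1 * d^2
  state 10111: A-exp=-3, loops=4, term = A^-3 * d^3
  state 11000: A-exp=+1, loops=2, term = A^1 * d^1
  state 11001: A-exp=-1, loops=3, term = A^-1 * d^2
  state 11010: A-exp=-1, loops=3, term = A^-1 * d^2
  state 11011: A-exp=-3, loops=4, term = A^-3 * d^3
  state 11100: A-exp=-1, loops=3, term = A^-1 * d^2
  state 11101: A-exp=-3, loops=4, term = A^-3 * d^3
  state 11110: A-exp=-3, loops=4, term = A^-3 * d^3
  state 11111: A-exp=-5, loops=5, term = A^-5 * d^4
Collect the terms by A-exponent (count of states per loop number):
Powers of d = -A^2 - A^-2: d^2 = A^4 + 2 + A^-4; d^3 = -A^6 - 3*A^2 - 3*A^-2 - A^-6; d^4 = A^8 + 4*A^4 + 6 + 4*A^-4 + A^-8.
  A^5 * (d) = -A^7 - A^3
  A^3 * (5) = 5*A^3
  A^1 * (10*d) = -10*A^3 - 10*A^-1
  A^-1 * (10*d^2) = 10*A^3 + 20*A^-1 + 10*A^-5
  A^-3 * (5*d^3) = -5*A^3 - 15*A^-1 - 15*A^-5 - 5*A^-9
  A^-5 * (d^4) = A^3 + 4*A^-1 + 6*A^-5 + 4*A^-9 + A^-13
Summing the groups: <K> = -A^7 - A^-1 + A^-5 - A^-9 + A^-13
Normalise by the writhe: (-A^3)^(-w) = (-A^3)^(-5) = -A^-15, so f(A) = -A^-15 * <K> = A^-8 + A^-16 - A^-20 + A^-24 - A^-28.
Substitute A = t^(-1/4), i.e. A^e → t^(-e/4): V(t) = -t^7 + t^6 - t^5 + t^4 + t^2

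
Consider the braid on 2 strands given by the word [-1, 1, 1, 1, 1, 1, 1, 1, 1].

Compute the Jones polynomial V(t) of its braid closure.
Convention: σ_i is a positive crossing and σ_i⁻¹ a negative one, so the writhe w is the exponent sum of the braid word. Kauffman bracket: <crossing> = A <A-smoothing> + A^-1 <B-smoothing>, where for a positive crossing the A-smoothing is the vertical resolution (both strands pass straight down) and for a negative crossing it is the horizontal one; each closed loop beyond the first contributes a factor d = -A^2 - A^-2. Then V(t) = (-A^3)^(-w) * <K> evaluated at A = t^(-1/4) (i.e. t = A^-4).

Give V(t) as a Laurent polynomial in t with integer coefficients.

-t^10 + t^9 - t^8 + t^7 - t^6 + t^5 + t^3

Derivation:
The presented braid s1^-1 s1 s1 s1 s1 s1 s1 s1 s1 on 2 strands reduces by inverse Markov moves (closure unchanged at each step):
  Deconjugate: the word is γ·β·γ⁻¹ with γ = s1^-1 (prefix) and γ⁻¹ = s1 (suffix); strip both.
Reduced to β = s1 s1 s1 s1 s1 s1 s1 on 2 strands, 7 crossings.
Compute on β:
Braid: s1 s1 s1 s1 s1 s1 s1 on 2 strands, 7 crossings.
Writhe w = (#positive) - (#negative) = 7 - 0 = 7.
Computing the Kauffman bracket via state sum. There are 2^7 = 128 states.
Smooth each crossing (0=||, 1=⌣⌢); contribution A^(Σ sign_k(1-2s_k)) * d^(L-1).
Tabulate the states by total A-exponent and number of loops L (A-exp: L × count):
  A^7: L=2 ×1
  A^5: L=1 ×7
  A^3: L=2 ×21
  A^1: L=3 ×35
  A^-1: L=4 ×35
  A^-3: L=5 ×21
  A^-5: L=6 ×7
  A^-7: L=7 ×1
Each group contributes A^e * Σ count * d^(L-1):
Powers of d = -A^2 - A^-2: d^2 = A^4 + 2 + A^-4; d^3 = -A^6 - 3*A^2 - 3*A^-2 - A^-6; d^4 = A^8 + 4*A^4 + 6 + 4*A^-4 + A^-8; d^5 = -A^10 - 5*A^6 - 10*A^2 - 10*A^-2 - 5*A^-6 - A^-10; d^6 = A^12 + 6*A^8 + 15*A^4 + 20 + 15*A^-4 + 6*A^-8 + A^-12.
  A^7 * (d) = -A^9 - A^5
  A^5 * (7) = 7*A^5
  A^3 * (21*d) = -21*A^5 - 21*A
  A^1 * (35*d^2) = 35*A^5 + 70*A + 35*A^-3
  A^-1 * (35*d^3) = -35*A^5 - 105*A - 105*A^-3 - 35*A^-7
  A^-3 * (21*d^4) = 21*A^5 + 84*A + 126*A^-3 + 84*A^-7 + 21*A^-11
  A^-5 * (7*d^5) = -7*A^5 - 35*A - 70*A^-3 - 70*A^-7 - 35*A^-11 - 7*A^-15
  A^-7 * (d^6) = A^5 + 6*A + 15*A^-3 + 20*A^-7 + 15*A^-11 + 6*A^-15 + A^-19
Summing the groups: <K> = -A^9 - A + A^-3 - A^-7 + A^-11 - A^-15 + A^-19
Normalise by the writhe: (-A^3)^(-w) = (-A^3)^(-7) = -A^-21, so f(A) = -A^-21 * <K> = A^-12 + A^-20 - A^-24 + A^-28 - A^-32 + A^-36 - A^-40.
Substitute A = t^(-1/4), i.e. A^e → t^(-e/4): V(t) = -t^10 + t^9 - t^8 + t^7 - t^6 + t^5 + t^3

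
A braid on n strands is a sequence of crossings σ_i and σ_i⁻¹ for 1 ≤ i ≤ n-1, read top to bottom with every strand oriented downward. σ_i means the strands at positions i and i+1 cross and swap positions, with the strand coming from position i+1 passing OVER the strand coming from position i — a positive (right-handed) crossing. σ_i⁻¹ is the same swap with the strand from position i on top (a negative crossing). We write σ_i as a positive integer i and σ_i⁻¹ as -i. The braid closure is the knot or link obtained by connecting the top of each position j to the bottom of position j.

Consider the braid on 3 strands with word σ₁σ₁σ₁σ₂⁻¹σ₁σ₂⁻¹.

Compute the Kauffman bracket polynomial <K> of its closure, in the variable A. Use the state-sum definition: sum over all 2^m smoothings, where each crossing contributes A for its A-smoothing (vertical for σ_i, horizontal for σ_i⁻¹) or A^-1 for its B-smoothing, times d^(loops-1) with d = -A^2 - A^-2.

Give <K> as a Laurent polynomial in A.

Braid: s1 s1 s1 s2^-1 s1 s2^-1 on 3 strands, 6 crossings.
Writhe w = (#positive) - (#negative) = 4 - 2 = 2.
Computing the Kauffman bracket via state sum. There are 2^6 = 64 states.
For each crossing: s=0 is the vertical smoothing, s=1 horizontal. Crossing k contributes A^(sign_k * (1 - 2*s_k)); loop factor d = -A^2 - A^-2.
Tabulate the states by total A-exponent and number of loops L (A-exp: L × count):
  A^6: L=3 ×1
  A^4: L=2 ×6
  A^2: L=1 ×11, L=3 ×4
  A^0: L=2 ×19, L=4 ×1
  A^-2: L=3 ×15
  A^-4: L=4 ×6
  A^-6: L=5 ×1
Each group contributes A^e * Σ count * d^(L-1):
Powers of d = -A^2 - A^-2: d^2 = A^4 + 2 + A^-4; d^3 = -A^6 - 3*A^2 - 3*A^-2 - A^-6; d^4 = A^8 + 4*A^4 + 6 + 4*A^-4 + A^-8.
  A^6 * (d^2) = A^10 + 2*A^6 + A^2
  A^4 * (6*d) = -6*A^6 - 6*A^2
  A^2 * (11 + 4*d^2) = 4*A^6 + 19*A^2 + 4*A^-2
  A^0 * (19*d + d^3) = -A^6 - 22*A^2 - 22*A^-2 - A^-6
  A^-2 * (15*d^2) = 15*A^2 + 30*A^-2 + 15*A^-6
  A^-4 * (6*d^3) = -6*A^2 - 18*A^-2 - 18*A^-6 - 6*A^-10
  A^-6 * (d^4) = A^2 + 4*A^-2 + 6*A^-6 + 4*A^-10 + A^-14
Summing the groups: <K> = A^10 - A^6 + 2*A^2 - 2*A^-2 + 2*A^-6 - 2*A^-10 + A^-14

Answer: A^10 - A^6 + 2*A^2 - 2*A^-2 + 2*A^-6 - 2*A^-10 + A^-14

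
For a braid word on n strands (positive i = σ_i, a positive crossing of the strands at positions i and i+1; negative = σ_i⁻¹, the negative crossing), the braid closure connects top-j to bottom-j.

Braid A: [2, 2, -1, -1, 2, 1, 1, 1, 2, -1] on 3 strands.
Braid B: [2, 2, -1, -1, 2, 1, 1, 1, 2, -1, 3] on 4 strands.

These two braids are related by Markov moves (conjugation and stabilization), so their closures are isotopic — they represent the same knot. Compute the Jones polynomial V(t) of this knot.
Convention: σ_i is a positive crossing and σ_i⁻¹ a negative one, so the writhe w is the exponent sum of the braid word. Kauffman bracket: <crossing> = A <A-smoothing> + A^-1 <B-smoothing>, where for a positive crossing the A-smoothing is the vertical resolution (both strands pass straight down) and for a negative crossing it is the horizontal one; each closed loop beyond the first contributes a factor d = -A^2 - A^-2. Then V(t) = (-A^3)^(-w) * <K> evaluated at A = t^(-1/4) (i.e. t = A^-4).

Markov-equivalent braids have isotopic closures, hence identical knot invariants. Strip the Markov moves from each word to reach a common short braid β, then compute V(t) once on β.
Braid A: s2 s2 s1^-1 s1^-1 s2 s1 s1 s1 s2 s1^-1 on 3 strands has no conjugating prefix/suffix or stabilization to strip; take β = s2 s2 s1^-1 s1^-1 s2 s1 s1 s1 s2 s1^-1.
Braid B: s2 s2 s1^-1 s1^-1 s2 s1 s1 s1 s2 s1^-1 s3 on 4 strands reduces by inverse Markov moves (closure unchanged at each step):
  Destabilize: the word has the form β·s3 where s3 occurs only as the final letter (β ∈ B_3); drop it and the last strand → 3 strands.
Reduced to β = s2 s2 s1^-1 s1^-1 s2 s1 s1 s1 s2 s1^-1 on 3 strands, 10 crossings.
Both give the same β = s2 s2 s1^-1 s1^-1 s2 s1 s1 s1 s2 s1^-1 on 3 strands, so one state sum suffices:
Braid: s2 s2 s1^-1 s1^-1 s2 s1 s1 s1 s2 s1^-1 on 3 strands, 10 crossings.
Writhe w = (#positive) - (#negative) = 7 - 3 = 4.
Computing the Kauffman bracket via state sum. There are 2^10 = 1024 states.
Each crossing splits two ways (0=vertical, 1=horizontal). The state's weight is A^(#A-smoothings - #B-smoothings) * d^(loops - 1).
Tabulate the states by total A-exponent and number of loops L (A-exp: L × count):
  A^10: L=4 ×1
  A^8: L=3 ×7, L=5 ×3
  A^6: L=2 ×19, L=4 ×23, L=6 ×3
  A^4: L=1 ×20, L=3 ×75, L=5 ×24, L=7 ×1
  A^2: L=2 ×114, L=4 ×86, L=6 ×10
  A^0: L=1 ×51, L=3 ×155, L=5 ×45, L=7 ×1
  A^-2: L=2 ×102, L=4 ×98, L=6 ×10
  A^-4: L=3 ×89, L=5 ×30, L=7 ×1
  A^-6: L=4 ×41, L=6 ×4
  A^-8: L=5 ×10
  A^-10: L=6 ×1
Each group contributes A^e * Σ count * d^(L-1):
Powers of d = -A^2 - A^-2: d^2 = A^4 + 2 + A^-4; d^3 = -A^6 - 3*A^2 - 3*A^-2 - A^-6; d^4 = A^8 + 4*A^4 + 6 + 4*A^-4 + A^-8; d^5 = -A^10 - 5*A^6 - 10*A^2 - 10*A^-2 - 5*A^-6 - A^-10; d^6 = A^12 + 6*A^8 + 15*A^4 + 20 + 15*A^-4 + 6*A^-8 + A^-12.
  A^10 * (d^3) = -A^16 - 3*A^12 - 3*A^8 - A^4
  A^8 * (7*d^2 + 3*d^4) = 3*A^16 + 19*A^12 + 32*A^8 + 19*A^4 + 3
  A^6 * (19*d + 23*d^3 + 3*d^5) = -3*A^16 - 38*A^12 - 118*A^8 - 118*A^4 - 38 - 3*A^-4
  A^4 * (20 + 75*d^2 + 24*d^4 + d^6) = A^16 + 30*A^12 + 186*A^8 + 334*A^4 + 186 + 30*A^-4 + A^-8
  A^2 * (114*d + 86*d^3 + 10*d^5) = -10*A^12 - 136*A^8 - 472*A^4 - 472 - 136*A^-4 - 10*A^-8
  A^0 * (51 + 155*d^2 + 45*d^4 + d^6) = A^12 + 51*A^8 + 350*A^4 + 651 + 350*A^-4 + 51*A^-8 + A^-12
  A^-2 * (102*d + 98*d^3 + 10*d^5) = -10*A^8 - 148*A^4 - 496 - 496*A^-4 - 148*A^-8 - 10*A^-12
  A^-4 * (89*d^2 + 30*d^4 + d^6) = A^8 + 36*A^4 + 224 + 378*A^-4 + 224*A^-8 + 36*A^-12 + A^-16
  A^-6 * (41*d^3 + 4*d^5) = -4*A^4 - 61 - 163*A^-4 - 163*A^-8 - 61*A^-12 - 4*A^-16
  A^-8 * (10*d^4) = 10 + 40*A^-4 + 60*A^-8 + 40*A^-12 + 10*A^-16
  A^-10 * (d^5) = -1 - 5*A^-4 - 10*A^-8 - 10*A^-12 - 5*A^-16 - A^-20
Summing the groups: <K> = -A^12 + 3*A^8 - 4*A^4 + 6 - 5*A^-4 + 5*A^-8 - 4*A^-12 + 2*A^-16 - A^-20
Normalise by the writhe: (-A^3)^(-w) = (-A^3)^(-4) = A^-12, so f(A) = A^-12 * <K> = -1 + 3*A^-4 - 4*A^-8 + 6*A^-12 - 5*A^-16 + 5*A^-20 - 4*A^-24 + 2*A^-28 - A^-32.
Substitute A = t^(-1/4), i.e. A^e → t^(-e/4): V(t) = -t^8 + 2*t^7 - 4*t^6 + 5*t^5 - 5*t^4 + 6*t^3 - 4*t^2 + 3*t - 1

Answer: -t^8 + 2*t^7 - 4*t^6 + 5*t^5 - 5*t^4 + 6*t^3 - 4*t^2 + 3*t - 1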